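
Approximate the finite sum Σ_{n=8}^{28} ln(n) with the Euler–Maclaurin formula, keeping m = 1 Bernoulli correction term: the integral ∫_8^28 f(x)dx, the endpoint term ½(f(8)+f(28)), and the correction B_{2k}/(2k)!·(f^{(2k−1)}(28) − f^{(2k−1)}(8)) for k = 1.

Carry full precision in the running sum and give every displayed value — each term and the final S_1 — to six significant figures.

S_1 ≈ 59.3646

The integral term ∫_8^28 ln(x) dx = 56.6662.
½[f(8) + f(28)] = ½[2.07944 + 3.33220] = 2.70582.
Running total after boundary: 59.3720.
Order-1 term: 1/12 · (0.0357143 − 0.125000) = -0.00744048.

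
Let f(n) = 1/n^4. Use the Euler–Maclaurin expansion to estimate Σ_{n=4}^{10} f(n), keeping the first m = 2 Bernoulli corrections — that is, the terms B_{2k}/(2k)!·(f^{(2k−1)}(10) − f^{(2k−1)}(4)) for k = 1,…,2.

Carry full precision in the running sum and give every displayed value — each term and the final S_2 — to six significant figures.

∫_4^10 1/x^4 dx evaluates to 0.00487500.
Endpoint term: (f(4) + f(10))/2 = (0.00390625 + 0.000100000)/2 = 0.00200313.
So far: 0.00687813.
Correction k=1: B_{2}/2! · (f^{(1)}(10) − f^{(1)}(4)) = 1/12 · (-4.00000e-05 − (-0.00390625)) = 0.000322187.
Running total after k=1: 0.00720031.
Correction k=2: B_{4}/4! · (f^{(3)}(10) − f^{(3)}(4)) = −1/720 · (-1.20000e-05 − (-0.00732422)) = -1.01559e-05.

S_2 ≈ 0.00719016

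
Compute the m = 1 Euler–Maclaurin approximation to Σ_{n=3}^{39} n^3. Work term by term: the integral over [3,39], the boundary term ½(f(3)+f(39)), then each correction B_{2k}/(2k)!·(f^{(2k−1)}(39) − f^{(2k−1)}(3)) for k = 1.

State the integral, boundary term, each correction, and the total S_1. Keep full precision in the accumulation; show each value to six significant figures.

S_1 ≈ 608391

∫_3^39 x^3 dx evaluates to 578340.
½[f(3) + f(39)] = ½[27.0000 + 59319.0] = 29673.0.
So far: 608013.
Correction k=1: B_{2}/2! · (f^{(1)}(39) − f^{(1)}(3)) = 1/12 · (4563.00 − 27.0000) = 378.000.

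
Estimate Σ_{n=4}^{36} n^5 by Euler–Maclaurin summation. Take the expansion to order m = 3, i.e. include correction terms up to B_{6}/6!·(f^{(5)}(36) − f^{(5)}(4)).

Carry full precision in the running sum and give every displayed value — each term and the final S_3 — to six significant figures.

S_3 ≈ 3.93730e+08

The integral term ∫_4^36 x^5 dx = 3.62796e+08.
Boundary: ½(f(4) + f(36)) = ½(1024.00 + 6.04662e+07) = 3.02336e+07.
So far: 3.93030e+08.
k=1: B_{2}/(2)! × [f^{(1)}(36) − f^{(1)}(4)] = 1/12 × (8.39808e+06 − 1280.00) = 699733.
Running total after k=1: 3.93730e+08.
k=2: B_{4}/(4)! × [f^{(3)}(36) − f^{(3)}(4)] = −1/720 × (77760.0 − 960.000) = -106.667.
Running total after k=2: 3.93730e+08.
k=3: B_{6}/(6)! × [f^{(5)}(36) − f^{(5)}(4)] = 1/30240 × (120.000 − 120.000) = 0.00000.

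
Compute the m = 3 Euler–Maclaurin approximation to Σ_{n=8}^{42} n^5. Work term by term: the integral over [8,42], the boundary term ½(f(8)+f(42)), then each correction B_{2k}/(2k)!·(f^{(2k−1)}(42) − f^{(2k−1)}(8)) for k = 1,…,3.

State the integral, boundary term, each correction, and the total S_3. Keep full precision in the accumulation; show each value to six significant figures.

S_3 ≈ 9.81452e+08

The integral term ∫_8^42 x^5 dx = 9.14795e+08.
Boundary: ½(f(8) + f(42)) = ½(32768.0 + 1.30691e+08) = 6.53620e+07.
Integral + boundary = 9.80157e+08.
Correction k=1: B_{2}/2! · (f^{(1)}(42) − f^{(1)}(8)) = 1/12 · (1.55585e+07 − 20480.0) = 1.29483e+06.
Partial sum through k=1: 9.81452e+08.
Correction k=2: B_{4}/4! · (f^{(3)}(42) − f^{(3)}(8)) = −1/720 · (105840 − 3840.00) = -141.667.
Partial sum through k=2: 9.81452e+08.
Correction k=3: B_{6}/6! · (f^{(5)}(42) − f^{(5)}(8)) = 1/30240 · (120.000 − 120.000) = 0.00000.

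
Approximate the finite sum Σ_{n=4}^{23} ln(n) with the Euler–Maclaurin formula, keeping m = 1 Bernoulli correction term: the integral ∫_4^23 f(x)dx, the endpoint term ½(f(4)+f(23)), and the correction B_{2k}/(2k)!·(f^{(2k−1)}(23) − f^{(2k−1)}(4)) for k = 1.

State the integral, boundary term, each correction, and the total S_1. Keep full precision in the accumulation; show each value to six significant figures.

Integral: ∫_4^23 ln(x) dx = 47.5712.
½[f(4) + f(23)] = ½[1.38629 + 3.13549] = 2.26089.
So far: 49.8321.
Correction k=1: B_{2}/2! · (f^{(1)}(23) − f^{(1)}(4)) = 1/12 · (0.0434783 − 0.250000) = -0.0172101.

S_1 ≈ 49.8149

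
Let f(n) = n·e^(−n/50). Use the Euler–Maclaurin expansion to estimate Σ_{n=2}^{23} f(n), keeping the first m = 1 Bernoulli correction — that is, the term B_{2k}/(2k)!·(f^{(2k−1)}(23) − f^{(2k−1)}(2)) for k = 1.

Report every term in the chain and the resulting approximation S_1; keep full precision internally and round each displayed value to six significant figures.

Integral: ∫_2^23 x·e^(−x/50) dx = 193.867.
½[f(2) + f(23)] = ½[1.92158 + 14.5195] = 8.22055.
Running total after boundary: 202.088.
Order-1 term: 1/12 · (0.340893 − 0.922358) = -0.0484554.

S_1 ≈ 202.039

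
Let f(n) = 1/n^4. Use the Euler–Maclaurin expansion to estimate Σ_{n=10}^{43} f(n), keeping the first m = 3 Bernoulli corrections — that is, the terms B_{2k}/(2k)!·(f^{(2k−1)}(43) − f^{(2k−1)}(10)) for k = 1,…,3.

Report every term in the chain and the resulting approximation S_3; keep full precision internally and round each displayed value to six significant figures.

The integral term ∫_10^43 1/x^4 dx = 0.000329141.
½[f(10) + f(43)] = ½[0.000100000 + 2.92500e-07] = 5.01463e-05.
So far: 0.000379287.
k=1: B_{2}/(2)! × [f^{(1)}(43) − f^{(1)}(10)] = 1/12 × (-2.72093e-08 − (-4.00000e-05)) = 3.33107e-06.
Partial sum through k=1: 0.000382618.
k=2: B_{4}/(4)! × [f^{(3)}(43) − f^{(3)}(10)] = −1/720 × (-4.41471e-10 − (-1.20000e-05)) = -1.66661e-08.
Partial sum through k=2: 0.000382601.
k=3: B_{6}/(6)! × [f^{(5)}(43) − f^{(5)}(10)] = 1/30240 × (-1.33707e-11 − (-6.72000e-06)) = 2.22222e-10.

S_3 ≈ 0.000382602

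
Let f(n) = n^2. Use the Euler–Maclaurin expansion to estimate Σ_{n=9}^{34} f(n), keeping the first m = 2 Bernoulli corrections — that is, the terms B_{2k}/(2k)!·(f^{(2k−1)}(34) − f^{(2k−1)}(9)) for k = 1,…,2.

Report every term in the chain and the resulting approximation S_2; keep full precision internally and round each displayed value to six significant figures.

∫_9^34 x^2 dx evaluates to 12858.3.
Boundary: ½(f(9) + f(34)) = ½(81.0000 + 1156.00) = 618.500.
So far: 13476.8.
k=1: B_{2}/(2)! × [f^{(1)}(34) − f^{(1)}(9)] = 1/12 × (68.0000 − 18.0000) = 4.16667.
Running total after k=1: 13481.0.
k=2: B_{4}/(4)! × [f^{(3)}(34) − f^{(3)}(9)] = −1/720 × (0.00000 − 0.00000) = 0.00000.

S_2 ≈ 13481.0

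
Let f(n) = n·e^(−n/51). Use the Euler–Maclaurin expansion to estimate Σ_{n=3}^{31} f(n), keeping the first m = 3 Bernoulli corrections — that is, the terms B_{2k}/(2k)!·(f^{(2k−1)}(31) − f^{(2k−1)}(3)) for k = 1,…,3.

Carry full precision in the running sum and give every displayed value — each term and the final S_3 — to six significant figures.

∫_3^31 x·e^(−x/51) dx evaluates to 319.473.
Boundary: ½(f(3) + f(31)) = ½(2.82862 + 16.8802) = 9.85443.
Integral + boundary = 329.327.
Order-1 term: 1/12 · (0.213539 − 0.887410) = -0.0561559.
Running total after k=1: 329.271.
Order-2 term: −1/720 · (0.000500802 − 0.00106619) = 7.85259e-07.
Running total after k=2: 329.271.
Order-3 term: 1/30240 · (3.53520e-07 − 6.88657e-07) = -1.10826e-11.

S_3 ≈ 329.271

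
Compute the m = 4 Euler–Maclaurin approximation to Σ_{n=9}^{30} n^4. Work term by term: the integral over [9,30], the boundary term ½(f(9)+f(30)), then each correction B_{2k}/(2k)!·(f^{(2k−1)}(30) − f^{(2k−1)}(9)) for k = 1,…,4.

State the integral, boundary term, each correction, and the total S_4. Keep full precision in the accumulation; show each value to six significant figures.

∫_9^30 x^4 dx evaluates to 4.84819e+06.
Endpoint term: (f(9) + f(30))/2 = (6561.00 + 810000)/2 = 408280.
Integral + boundary = 5.25647e+06.
k=1: B_{2}/(2)! × [f^{(1)}(30) − f^{(1)}(9)] = 1/12 × (108000 − 2916.00) = 8757.00.
Running total after k=1: 5.26523e+06.
k=2: B_{4}/(4)! × [f^{(3)}(30) − f^{(3)}(9)] = −1/720 × (720.000 − 216.000) = -0.700000.
Running total after k=2: 5.26523e+06.
k=3: B_{6}/(6)! × [f^{(5)}(30) − f^{(5)}(9)] = 1/30240 × (0.00000 − 0.00000) = 0.00000.
Running total after k=3: 5.26523e+06.
k=4: B_{8}/(8)! × [f^{(7)}(30) − f^{(7)}(9)] = −1/1209600 × (0.00000 − 0.00000) = 0.00000.

S_4 ≈ 5.26523e+06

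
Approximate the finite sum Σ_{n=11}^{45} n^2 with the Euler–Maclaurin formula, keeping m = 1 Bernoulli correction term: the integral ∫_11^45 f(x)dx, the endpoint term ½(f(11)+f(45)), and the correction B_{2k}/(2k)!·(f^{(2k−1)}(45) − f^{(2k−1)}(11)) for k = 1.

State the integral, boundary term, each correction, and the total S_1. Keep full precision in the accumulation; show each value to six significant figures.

The integral term ∫_11^45 x^2 dx = 29931.3.
Boundary: ½(f(11) + f(45)) = ½(121.000 + 2025.00) = 1073.00.
Integral + boundary = 31004.3.
Correction k=1: B_{2}/2! · (f^{(1)}(45) − f^{(1)}(11)) = 1/12 · (90.0000 − 22.0000) = 5.66667.

S_1 ≈ 31010.0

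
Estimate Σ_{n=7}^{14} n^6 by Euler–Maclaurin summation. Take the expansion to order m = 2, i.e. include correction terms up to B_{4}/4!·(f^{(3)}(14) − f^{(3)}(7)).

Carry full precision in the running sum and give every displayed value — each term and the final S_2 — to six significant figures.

S_2 ≈ 1.90251e+07

∫_7^14 x^6 dx evaluates to 1.49414e+07.
Boundary: ½(f(7) + f(14)) = ½(117649 + 7.52954e+06) = 3.82359e+06.
Integral + boundary = 1.87650e+07.
Correction k=1: B_{2}/2! · (f^{(1)}(14) − f^{(1)}(7)) = 1/12 · (3.22694e+06 − 100842) = 260508.
Running total after k=1: 1.90255e+07.
Correction k=2: B_{4}/4! · (f^{(3)}(14) − f^{(3)}(7)) = −1/720 · (329280 − 41160.0) = -400.167.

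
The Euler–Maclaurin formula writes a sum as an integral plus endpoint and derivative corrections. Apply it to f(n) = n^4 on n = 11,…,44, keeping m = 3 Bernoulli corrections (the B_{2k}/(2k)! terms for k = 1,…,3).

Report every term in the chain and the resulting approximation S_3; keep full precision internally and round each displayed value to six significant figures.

∫_11^44 x^4 dx evaluates to 3.29510e+07.
Boundary: ½(f(11) + f(44)) = ½(14641.0 + 3.74810e+06) = 1.88137e+06.
Running total after boundary: 3.48324e+07.
Correction k=1: B_{2}/2! · (f^{(1)}(44) − f^{(1)}(11)) = 1/12 · (340736 − 5324.00) = 27951.0.
Running total after k=1: 3.48604e+07.
Correction k=2: B_{4}/4! · (f^{(3)}(44) − f^{(3)}(11)) = −1/720 · (1056.00 − 264.000) = -1.10000.
Running total after k=2: 3.48604e+07.
Correction k=3: B_{6}/6! · (f^{(5)}(44) − f^{(5)}(11)) = 1/30240 · (0.00000 − 0.00000) = 0.00000.

S_3 ≈ 3.48604e+07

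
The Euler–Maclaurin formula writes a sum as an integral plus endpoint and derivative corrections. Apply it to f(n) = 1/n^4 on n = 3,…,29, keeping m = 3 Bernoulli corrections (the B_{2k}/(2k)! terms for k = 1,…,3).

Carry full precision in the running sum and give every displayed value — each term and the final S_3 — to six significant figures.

S_3 ≈ 0.0198124

The integral term ∫_3^29 1/x^4 dx = 0.0123320.
Boundary: ½(f(3) + f(29)) = ½(0.0123457 + 1.41387e-06) = 0.00617355.
So far: 0.0185056.
k=1: B_{2}/(2)! × [f^{(1)}(29) − f^{(1)}(3)] = 1/12 × (-1.95016e-07 − (-0.0164609)) = 0.00137173.
Partial sum through k=1: 0.0198773.
k=2: B_{4}/(4)! × [f^{(3)}(29) − f^{(3)}(3)] = −1/720 × (-6.95657e-09 − (-0.0548697)) = -7.62079e-05.
Partial sum through k=2: 0.0198011.
k=3: B_{6}/(6)! × [f^{(5)}(29) − f^{(5)}(3)] = 1/30240 × (-4.63220e-10 − (-0.341411)) = 1.12901e-05.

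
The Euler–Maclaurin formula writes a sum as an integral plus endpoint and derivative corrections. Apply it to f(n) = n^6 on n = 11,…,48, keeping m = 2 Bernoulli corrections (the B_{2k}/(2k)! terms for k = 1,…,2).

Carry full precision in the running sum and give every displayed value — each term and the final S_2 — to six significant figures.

∫_11^48 x^6 dx evaluates to 8.38641e+10.
½[f(11) + f(48)] = ½[1.77156e+06 + 1.22306e+10] = 6.11618e+09.
Integral + boundary = 8.99803e+10.
Correction k=1: B_{2}/2! · (f^{(1)}(48) − f^{(1)}(11)) = 1/12 · (1.52882e+09 − 966306) = 1.27321e+08.
Partial sum through k=1: 9.01076e+10.
Correction k=2: B_{4}/4! · (f^{(3)}(48) − f^{(3)}(11)) = −1/720 · (1.32710e+07 − 159720) = -18210.2.

S_2 ≈ 9.01076e+10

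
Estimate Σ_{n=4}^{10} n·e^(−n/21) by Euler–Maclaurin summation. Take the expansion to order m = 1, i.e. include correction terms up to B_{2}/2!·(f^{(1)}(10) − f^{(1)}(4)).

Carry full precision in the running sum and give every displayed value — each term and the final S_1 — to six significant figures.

S_1 ≈ 34.3116

The integral term ∫_4^10 x·e^(−x/21) dx = 29.5814.
½[f(4) + f(10)] = ½[3.30626 + 6.21145] = 4.75886.
Integral + boundary = 34.3402.
Order-1 term: 1/12 · (0.325362 − 0.669124) = -0.0286469.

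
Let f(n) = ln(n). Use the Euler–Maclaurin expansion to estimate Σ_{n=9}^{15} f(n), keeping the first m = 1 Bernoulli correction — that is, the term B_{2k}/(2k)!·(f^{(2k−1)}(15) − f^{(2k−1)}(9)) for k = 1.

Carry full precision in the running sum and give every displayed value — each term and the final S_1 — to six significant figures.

∫_9^15 ln(x) dx evaluates to 14.8457.
Endpoint term: (f(9) + f(15))/2 = (2.19722 + 2.70805)/2 = 2.45264.
Integral + boundary = 17.2984.
k=1: B_{2}/(2)! × [f^{(1)}(15) − f^{(1)}(9)] = 1/12 × (0.0666667 − 0.111111) = -0.00370370.

S_1 ≈ 17.2947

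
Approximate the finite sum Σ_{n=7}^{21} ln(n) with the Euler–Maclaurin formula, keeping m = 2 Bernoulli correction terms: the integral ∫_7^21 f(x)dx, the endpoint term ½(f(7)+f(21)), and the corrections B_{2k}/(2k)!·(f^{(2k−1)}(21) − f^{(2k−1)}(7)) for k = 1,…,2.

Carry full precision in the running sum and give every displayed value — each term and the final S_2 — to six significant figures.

S_2 ≈ 38.8009

Integral: ∫_7^21 ln(x) dx = 36.3136.
½[f(7) + f(21)] = ½[1.94591 + 3.04452] = 2.49522.
Integral + boundary = 38.8088.
Correction k=1: B_{2}/2! · (f^{(1)}(21) − f^{(1)}(7)) = 1/12 · (0.0476190 − 0.142857) = -0.00793651.
Running total after k=1: 38.8009.
Correction k=2: B_{4}/4! · (f^{(3)}(21) − f^{(3)}(7)) = −1/720 · (0.000215959 − 0.00583090) = 7.79853e-06.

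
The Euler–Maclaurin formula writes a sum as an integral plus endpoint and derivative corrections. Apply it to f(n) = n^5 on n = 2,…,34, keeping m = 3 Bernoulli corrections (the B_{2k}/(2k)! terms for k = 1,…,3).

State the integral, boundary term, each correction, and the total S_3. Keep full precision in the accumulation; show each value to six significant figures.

The integral term ∫_2^34 x^5 dx = 2.57467e+08.
Boundary: ½(f(2) + f(34)) = ½(32.0000 + 4.54354e+07) = 2.27177e+07.
Integral + boundary = 2.80185e+08.
k=1: B_{2}/(2)! × [f^{(1)}(34) − f^{(1)}(2)] = 1/12 × (6.68168e+06 − 80.0000) = 556800.
Running total after k=1: 2.80742e+08.
k=2: B_{4}/(4)! × [f^{(3)}(34) − f^{(3)}(2)] = −1/720 × (69360.0 − 240.000) = -96.0000.
Running total after k=2: 2.80742e+08.
k=3: B_{6}/(6)! × [f^{(5)}(34) − f^{(5)}(2)] = 1/30240 × (120.000 − 120.000) = 0.00000.

S_3 ≈ 2.80742e+08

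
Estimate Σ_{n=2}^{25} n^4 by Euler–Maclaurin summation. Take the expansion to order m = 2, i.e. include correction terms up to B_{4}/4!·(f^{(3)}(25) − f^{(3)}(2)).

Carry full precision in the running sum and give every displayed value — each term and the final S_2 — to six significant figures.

∫_2^25 x^4 dx evaluates to 1.95312e+06.
½[f(2) + f(25)] = ½[16.0000 + 390625] = 195320.
Running total after boundary: 2.14844e+06.
k=1: B_{2}/(2)! × [f^{(1)}(25) − f^{(1)}(2)] = 1/12 × (62500.0 − 32.0000) = 5205.67.
Running total after k=1: 2.15364e+06.
k=2: B_{4}/(4)! × [f^{(3)}(25) − f^{(3)}(2)] = −1/720 × (600.000 − 48.0000) = -0.766667.

S_2 ≈ 2.15364e+06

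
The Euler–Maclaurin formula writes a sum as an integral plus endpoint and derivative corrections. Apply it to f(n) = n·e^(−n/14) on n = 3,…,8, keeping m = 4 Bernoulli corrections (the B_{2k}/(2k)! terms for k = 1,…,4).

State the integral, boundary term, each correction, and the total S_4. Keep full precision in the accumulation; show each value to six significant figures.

Integral: ∫_3^8 x·e^(−x/14) dx = 18.1608.
Boundary: ½(f(3) + f(8)) = ½(2.42135 + 4.51774) = 3.46955.
So far: 21.6304.
k=1: B_{2}/(2)! × [f^{(1)}(8) − f^{(1)}(3)] = 1/12 × (0.242022 − 0.634164) = -0.0326785.
Running total after k=1: 21.5977.
k=2: B_{4}/(4)! × [f^{(3)}(8) − f^{(3)}(3)] = −1/720 × (0.00699724 − 0.0114714) = 6.21415e-06.
Running total after k=2: 21.5977.
k=3: B_{6}/(6)! × [f^{(5)}(8) − f^{(5)}(3)] = 1/30240 × (6.51003e-05 − 0.000100548) = -1.17220e-09.
Running total after k=3: 21.5977.
k=4: B_{8}/(8)! × [f^{(7)}(8) − f^{(7)}(3)] = −1/1209600 × (4.82145e-07 − 7.27385e-07) = 2.02744e-13.

S_4 ≈ 21.5977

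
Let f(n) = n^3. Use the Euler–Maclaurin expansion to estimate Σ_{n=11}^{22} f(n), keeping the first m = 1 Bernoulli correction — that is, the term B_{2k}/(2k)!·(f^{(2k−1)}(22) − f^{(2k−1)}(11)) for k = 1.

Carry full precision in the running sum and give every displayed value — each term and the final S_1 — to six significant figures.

∫_11^22 x^3 dx evaluates to 54903.8.
½[f(11) + f(22)] = ½[1331.00 + 10648.0] = 5989.50.
So far: 60893.2.
Correction k=1: B_{2}/2! · (f^{(1)}(22) − f^{(1)}(11)) = 1/12 · (1452.00 − 363.000) = 90.7500.

S_1 ≈ 60984.0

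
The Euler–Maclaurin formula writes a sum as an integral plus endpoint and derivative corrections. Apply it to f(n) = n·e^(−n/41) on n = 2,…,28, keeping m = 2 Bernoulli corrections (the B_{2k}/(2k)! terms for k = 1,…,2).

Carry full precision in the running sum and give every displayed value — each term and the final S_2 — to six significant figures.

S_2 ≈ 257.995

The integral term ∫_2^28 x·e^(−x/41) dx = 250.033.
Boundary: ½(f(2) + f(28)) = ½(1.90478 + 14.1438) = 8.02430.
Running total after boundary: 258.057.
Correction k=1: B_{2}/2! · (f^{(1)}(28) − f^{(1)}(2)) = 1/12 · (0.160165 − 0.905932) = -0.0621472.
Running total after k=1: 257.995.
Correction k=2: B_{4}/4! · (f^{(3)}(28) − f^{(3)}(2)) = −1/720 · (0.000696275 − 0.00167205) = 1.35524e-06.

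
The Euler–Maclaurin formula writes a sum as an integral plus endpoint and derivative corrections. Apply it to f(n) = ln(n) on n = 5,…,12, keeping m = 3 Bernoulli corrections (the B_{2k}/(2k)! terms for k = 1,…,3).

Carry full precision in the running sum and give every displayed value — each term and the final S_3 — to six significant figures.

S_3 ≈ 16.8092

The integral term ∫_5^12 ln(x) dx = 14.7717.
Endpoint term: (f(5) + f(12))/2 = (1.60944 + 2.48491)/2 = 2.04717.
So far: 16.8189.
Correction k=1: B_{2}/2! · (f^{(1)}(12) − f^{(1)}(5)) = 1/12 · (0.0833333 − 0.200000) = -0.00972222.
After k=1: 16.8091.
Correction k=2: B_{4}/4! · (f^{(3)}(12) − f^{(3)}(5)) = −1/720 · (0.00115741 − 0.0160000) = 2.06147e-05.
After k=2: 16.8092.
Correction k=3: B_{6}/6! · (f^{(5)}(12) − f^{(5)}(5)) = 1/30240 · (9.64506e-05 − 0.00768000) = -2.50779e-07.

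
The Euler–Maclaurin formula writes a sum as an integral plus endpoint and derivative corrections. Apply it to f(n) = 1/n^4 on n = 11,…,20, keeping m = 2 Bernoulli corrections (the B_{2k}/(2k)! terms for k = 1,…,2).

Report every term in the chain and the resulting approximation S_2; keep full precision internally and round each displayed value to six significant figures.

Integral: ∫_11^20 1/x^4 dx = 0.000208772.
½[f(11) + f(20)] = ½[6.83013e-05 + 6.25000e-06] = 3.72757e-05.
Integral + boundary = 0.000246047.
Correction k=1: B_{2}/2! · (f^{(1)}(20) − f^{(1)}(11)) = 1/12 · (-1.25000e-06 − (-2.48369e-05)) = 1.96557e-06.
After k=1: 0.000248013.
Correction k=2: B_{4}/4! · (f^{(3)}(20) − f^{(3)}(11)) = −1/720 · (-9.37500e-08 − (-6.15790e-06)) = -8.42243e-09.

S_2 ≈ 0.000248004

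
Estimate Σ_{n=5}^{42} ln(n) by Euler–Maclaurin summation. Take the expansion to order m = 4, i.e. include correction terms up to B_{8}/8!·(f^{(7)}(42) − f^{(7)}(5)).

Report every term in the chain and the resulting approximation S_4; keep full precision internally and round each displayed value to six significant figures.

S_4 ≈ 114.594

∫_5^42 ln(x) dx evaluates to 111.935.
½[f(5) + f(42)] = ½[1.60944 + 3.73767] = 2.67355.
So far: 114.608.
Order-1 term: 1/12 · (0.0238095 − 0.200000) = -0.0146825.
Partial sum through k=1: 114.594.
Order-2 term: −1/720 · (2.69949e-05 − 0.0160000) = 2.21847e-05.
Partial sum through k=2: 114.594.
Order-3 term: 1/30240 · (1.83639e-07 − 0.00768000) = -2.53962e-07.
Partial sum through k=3: 114.594.
Order-4 term: −1/1209600 · (3.12311e-09 − 0.00921600) = 7.61905e-09.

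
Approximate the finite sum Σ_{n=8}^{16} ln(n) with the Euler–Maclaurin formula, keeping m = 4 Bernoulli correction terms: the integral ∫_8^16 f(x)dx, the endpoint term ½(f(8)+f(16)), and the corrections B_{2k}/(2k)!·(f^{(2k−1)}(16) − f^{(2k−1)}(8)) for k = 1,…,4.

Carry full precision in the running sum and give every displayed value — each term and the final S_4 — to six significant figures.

S_4 ≈ 22.1467

The integral term ∫_8^16 ln(x) dx = 19.7259.
½[f(8) + f(16)] = ½[2.07944 + 2.77259] = 2.42602.
So far: 22.1519.
Correction k=1: B_{2}/2! · (f^{(1)}(16) − f^{(1)}(8)) = 1/12 · (0.0625000 − 0.125000) = -0.00520833.
Running total after k=1: 22.1467.
Correction k=2: B_{4}/4! · (f^{(3)}(16) − f^{(3)}(8)) = −1/720 · (0.000488281 − 0.00390625) = 4.74718e-06.
Running total after k=2: 22.1467.
Correction k=3: B_{6}/6! · (f^{(5)}(16) − f^{(5)}(8)) = 1/30240 · (2.28882e-05 − 0.000732422) = -2.34634e-08.
Running total after k=3: 22.1467.
Correction k=4: B_{8}/8! · (f^{(7)}(16) − f^{(7)}(8)) = −1/1209600 · (2.68221e-06 − 0.000343323) = 2.81614e-10.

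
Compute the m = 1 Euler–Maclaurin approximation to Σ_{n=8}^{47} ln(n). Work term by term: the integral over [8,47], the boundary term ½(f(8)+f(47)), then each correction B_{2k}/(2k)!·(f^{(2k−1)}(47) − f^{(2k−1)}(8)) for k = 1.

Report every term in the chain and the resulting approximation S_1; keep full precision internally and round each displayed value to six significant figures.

S_1 ≈ 128.278

Integral: ∫_8^47 ln(x) dx = 125.321.
Endpoint term: (f(8) + f(47))/2 = (2.07944 + 3.85015)/2 = 2.96479.
Integral + boundary = 128.286.
Correction k=1: B_{2}/2! · (f^{(1)}(47) − f^{(1)}(8)) = 1/12 · (0.0212766 − 0.125000) = -0.00864362.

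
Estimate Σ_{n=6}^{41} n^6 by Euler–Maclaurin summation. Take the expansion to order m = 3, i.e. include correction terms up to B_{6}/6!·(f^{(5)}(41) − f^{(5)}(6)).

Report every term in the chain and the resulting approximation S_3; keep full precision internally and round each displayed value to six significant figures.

Integral: ∫_6^41 x^6 dx = 2.78220e+10.
Boundary: ½(f(6) + f(41)) = ½(46656.0 + 4.75010e+09) = 2.37508e+09.
Integral + boundary = 3.01971e+10.
Order-1 term: 1/12 · (6.95137e+08 − 46656.0) = 5.79242e+07.
Running total after k=1: 3.02550e+10.
Order-2 term: −1/720 · (8.27052e+06 − 25920.0) = -11450.8.
Running total after k=2: 3.02550e+10.
Order-3 term: 1/30240 · (29520.0 − 4320.00) = 0.833333.

S_3 ≈ 3.02550e+10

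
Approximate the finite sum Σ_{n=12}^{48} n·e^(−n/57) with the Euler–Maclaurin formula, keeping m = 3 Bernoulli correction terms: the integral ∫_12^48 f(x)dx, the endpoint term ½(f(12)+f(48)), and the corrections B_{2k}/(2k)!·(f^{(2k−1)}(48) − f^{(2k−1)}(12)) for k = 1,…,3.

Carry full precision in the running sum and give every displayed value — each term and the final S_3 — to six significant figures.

Integral: ∫_12^48 x·e^(−x/57) dx = 607.997.
Boundary: ½(f(12) + f(48)) = ½(9.72189 + 20.6785) = 15.2002.
So far: 623.197.
Order-1 term: 1/12 · (0.0680215 − 0.639598) = -0.0476314.
After k=1: 623.149.
Order-2 term: −1/720 · (0.000286127 − 0.000695572) = 5.68674e-07.
After k=2: 623.149.
Order-3 term: 1/30240 · (1.69688e-07 − 3.67585e-07) = -6.54420e-12.

S_3 ≈ 623.149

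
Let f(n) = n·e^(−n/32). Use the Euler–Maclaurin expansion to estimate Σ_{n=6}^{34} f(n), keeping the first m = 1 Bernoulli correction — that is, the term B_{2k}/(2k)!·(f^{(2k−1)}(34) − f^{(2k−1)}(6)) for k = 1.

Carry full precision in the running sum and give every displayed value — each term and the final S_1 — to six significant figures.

The integral term ∫_6^34 x·e^(−x/32) dx = 278.212.
Boundary: ½(f(6) + f(34)) = ½(4.97417 + 11.7501) = 8.36213.
So far: 286.574.
k=1: B_{2}/(2)! × [f^{(1)}(34) − f^{(1)}(6)] = 1/12 × (-0.0215994 − 0.673586) = -0.0579321.

S_1 ≈ 286.516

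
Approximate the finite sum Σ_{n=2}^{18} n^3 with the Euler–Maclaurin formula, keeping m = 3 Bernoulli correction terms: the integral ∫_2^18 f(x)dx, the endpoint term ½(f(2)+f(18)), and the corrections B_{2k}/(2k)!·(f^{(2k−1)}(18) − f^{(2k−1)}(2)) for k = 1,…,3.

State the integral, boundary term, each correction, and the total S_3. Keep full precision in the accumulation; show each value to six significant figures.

S_3 ≈ 29240.0

The integral term ∫_2^18 x^3 dx = 26240.0.
Endpoint term: (f(2) + f(18))/2 = (8.00000 + 5832.00)/2 = 2920.00.
Running total after boundary: 29160.0.
Correction k=1: B_{2}/2! · (f^{(1)}(18) − f^{(1)}(2)) = 1/12 · (972.000 − 12.0000) = 80.0000.
Running total after k=1: 29240.0.
Correction k=2: B_{4}/4! · (f^{(3)}(18) − f^{(3)}(2)) = −1/720 · (6.00000 − 6.00000) = 0.00000.
Running total after k=2: 29240.0.
Correction k=3: B_{6}/6! · (f^{(5)}(18) − f^{(5)}(2)) = 1/30240 · (0.00000 − 0.00000) = 0.00000.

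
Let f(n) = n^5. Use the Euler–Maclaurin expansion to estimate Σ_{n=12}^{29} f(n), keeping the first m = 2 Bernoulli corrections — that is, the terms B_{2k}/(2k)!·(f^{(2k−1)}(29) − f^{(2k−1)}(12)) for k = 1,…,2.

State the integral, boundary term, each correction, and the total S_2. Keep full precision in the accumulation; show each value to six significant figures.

S_2 ≈ 1.09306e+08

Integral: ∫_12^29 x^5 dx = 9.86396e+07.
Boundary: ½(f(12) + f(29)) = ½(248832 + 2.05111e+07) = 1.03800e+07.
Integral + boundary = 1.09020e+08.
k=1: B_{2}/(2)! × [f^{(1)}(29) − f^{(1)}(12)] = 1/12 × (3.53640e+06 − 103680) = 286060.
Running total after k=1: 1.09306e+08.
k=2: B_{4}/(4)! × [f^{(3)}(29) − f^{(3)}(12)] = −1/720 × (50460.0 − 8640.00) = -58.0833.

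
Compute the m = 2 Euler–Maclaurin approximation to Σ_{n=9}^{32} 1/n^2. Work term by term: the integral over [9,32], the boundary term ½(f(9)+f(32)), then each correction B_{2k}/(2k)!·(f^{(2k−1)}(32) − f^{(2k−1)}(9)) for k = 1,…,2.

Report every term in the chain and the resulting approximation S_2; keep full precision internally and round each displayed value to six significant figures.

Integral: ∫_9^32 1/x^2 dx = 0.0798611.
½[f(9) + f(32)] = ½[0.0123457 + 0.000976562] = 0.00666112.
Running total after boundary: 0.0865222.
Correction k=1: B_{2}/2! · (f^{(1)}(32) − f^{(1)}(9)) = 1/12 · (-6.10352e-05 − (-0.00274348)) = 0.000223537.
Running total after k=1: 0.0867458.
Correction k=2: B_{4}/4! · (f^{(3)}(32) − f^{(3)}(9)) = −1/720 · (-7.15256e-07 − (-0.000406442)) = -5.63510e-07.

S_2 ≈ 0.0867452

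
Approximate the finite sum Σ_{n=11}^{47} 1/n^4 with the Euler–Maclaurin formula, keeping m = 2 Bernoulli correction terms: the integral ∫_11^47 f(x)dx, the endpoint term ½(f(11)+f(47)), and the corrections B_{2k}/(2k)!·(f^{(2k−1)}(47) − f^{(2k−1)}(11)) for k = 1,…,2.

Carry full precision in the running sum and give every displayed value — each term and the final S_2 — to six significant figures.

∫_11^47 1/x^4 dx evaluates to 0.000247228.
½[f(11) + f(47)] = ½[6.83013e-05 + 2.04931e-07] = 3.42531e-05.
Integral + boundary = 0.000281481.
Order-1 term: 1/12 · (-1.74410e-08 − (-2.48369e-05)) = 2.06828e-06.
After k=1: 0.000283549.
Order-2 term: −1/720 · (-2.36862e-10 − (-6.15790e-06)) = -8.55231e-09.

S_2 ≈ 0.000283541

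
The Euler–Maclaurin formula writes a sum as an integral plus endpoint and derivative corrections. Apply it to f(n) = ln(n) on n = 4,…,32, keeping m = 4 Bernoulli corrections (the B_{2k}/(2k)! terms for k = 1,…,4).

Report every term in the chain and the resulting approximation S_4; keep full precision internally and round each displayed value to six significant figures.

S_4 ≈ 79.7662

Integral: ∫_4^32 ln(x) dx = 77.3584.
Boundary: ½(f(4) + f(32)) = ½(1.38629 + 3.46574) = 2.42602.
Running total after boundary: 79.7844.
Order-1 term: 1/12 · (0.0312500 − 0.250000) = -0.0182292.
After k=1: 79.7662.
Order-2 term: −1/720 · (6.10352e-05 − 0.0312500) = 4.33180e-05.
After k=2: 79.7662.
Order-3 term: 1/30240 · (7.15256e-07 − 0.0234375) = -7.75026e-07.
After k=3: 79.7662.
Order-4 term: −1/1209600 · (2.09548e-08 − 0.0439453) = 3.63304e-08.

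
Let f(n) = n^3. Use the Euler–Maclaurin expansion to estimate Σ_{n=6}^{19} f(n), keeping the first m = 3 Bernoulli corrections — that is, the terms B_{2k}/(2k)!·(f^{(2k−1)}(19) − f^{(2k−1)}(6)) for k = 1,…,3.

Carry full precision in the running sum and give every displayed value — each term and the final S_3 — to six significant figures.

S_3 ≈ 35875.0

Integral: ∫_6^19 x^3 dx = 32256.2.
Endpoint term: (f(6) + f(19))/2 = (216.000 + 6859.00)/2 = 3537.50.
So far: 35793.8.
Order-1 term: 1/12 · (1083.00 − 108.000) = 81.2500.
After k=1: 35875.0.
Order-2 term: −1/720 · (6.00000 − 6.00000) = 0.00000.
After k=2: 35875.0.
Order-3 term: 1/30240 · (0.00000 − 0.00000) = 0.00000.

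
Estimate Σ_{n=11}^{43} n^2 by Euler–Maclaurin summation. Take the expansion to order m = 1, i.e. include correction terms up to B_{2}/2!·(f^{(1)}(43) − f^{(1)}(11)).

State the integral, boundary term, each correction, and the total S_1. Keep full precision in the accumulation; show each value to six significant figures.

The integral term ∫_11^43 x^2 dx = 26058.7.
Endpoint term: (f(11) + f(43))/2 = (121.000 + 1849.00)/2 = 985.000.
So far: 27043.7.
k=1: B_{2}/(2)! × [f^{(1)}(43) − f^{(1)}(11)] = 1/12 × (86.0000 − 22.0000) = 5.33333.

S_1 ≈ 27049.0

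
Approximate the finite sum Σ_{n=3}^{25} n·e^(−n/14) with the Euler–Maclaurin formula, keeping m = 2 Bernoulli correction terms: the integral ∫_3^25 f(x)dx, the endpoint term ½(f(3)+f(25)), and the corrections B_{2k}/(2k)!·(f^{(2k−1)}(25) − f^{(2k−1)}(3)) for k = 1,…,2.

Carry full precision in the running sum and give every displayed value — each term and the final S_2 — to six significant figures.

∫_3^25 x·e^(−x/14) dx evaluates to 100.542.
Endpoint term: (f(3) + f(25))/2 = (2.42135 + 4.19193)/2 = 3.30664.
Integral + boundary = 103.849.
Order-1 term: 1/12 · (-0.131746 − 0.634164) = -0.0638259.
Running total after k=1: 103.785.
Order-2 term: −1/720 · (0.00103882 − 0.0114714) = 1.44897e-05.

S_2 ≈ 103.785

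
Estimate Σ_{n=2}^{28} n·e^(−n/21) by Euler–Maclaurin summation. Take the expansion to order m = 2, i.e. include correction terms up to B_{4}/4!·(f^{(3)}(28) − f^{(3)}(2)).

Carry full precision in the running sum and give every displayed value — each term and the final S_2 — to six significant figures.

Integral: ∫_2^28 x·e^(−x/21) dx = 167.881.
½[f(2) + f(28)] = ½[1.81831 + 7.38072] = 4.59952.
Integral + boundary = 172.481.
Correction k=1: B_{2}/2! · (f^{(1)}(28) − f^{(1)}(2)) = 1/12 · (-0.0878657 − 0.822570) = -0.0758697.
Running total after k=1: 172.405.
Correction k=2: B_{4}/4! · (f^{(3)}(28) − f^{(3)}(2)) = −1/720 · (0.000996210 − 0.00598840) = 6.93359e-06.

S_2 ≈ 172.405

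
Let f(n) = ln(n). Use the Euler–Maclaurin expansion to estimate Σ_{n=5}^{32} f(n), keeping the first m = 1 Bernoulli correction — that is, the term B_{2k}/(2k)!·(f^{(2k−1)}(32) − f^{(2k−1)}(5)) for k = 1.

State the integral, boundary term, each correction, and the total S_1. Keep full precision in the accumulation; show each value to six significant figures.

S_1 ≈ 78.3799

The integral term ∫_5^32 ln(x) dx = 75.8564.
Endpoint term: (f(5) + f(32))/2 = (1.60944 + 3.46574)/2 = 2.53759.
Running total after boundary: 78.3939.
Order-1 term: 1/12 · (0.0312500 − 0.200000) = -0.0140625.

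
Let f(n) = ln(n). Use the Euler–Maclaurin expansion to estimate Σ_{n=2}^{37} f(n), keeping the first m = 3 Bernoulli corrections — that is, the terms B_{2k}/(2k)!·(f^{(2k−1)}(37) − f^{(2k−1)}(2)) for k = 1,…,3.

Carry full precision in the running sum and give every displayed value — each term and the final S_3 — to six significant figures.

S_3 ≈ 99.3306

∫_2^37 ln(x) dx evaluates to 97.2177.
Endpoint term: (f(2) + f(37))/2 = (0.693147 + 3.61092)/2 = 2.15203.
Running total after boundary: 99.3697.
Correction k=1: B_{2}/2! · (f^{(1)}(37) − f^{(1)}(2)) = 1/12 · (0.0270270 − 0.500000) = -0.0394144.
After k=1: 99.3303.
Correction k=2: B_{4}/4! · (f^{(3)}(37) − f^{(3)}(2)) = −1/720 · (3.94843e-05 − 0.250000) = 0.000347167.
After k=2: 99.3306.
Correction k=3: B_{6}/6! · (f^{(5)}(37) − f^{(5)}(2)) = 1/30240 · (3.46101e-07 − 0.750000) = -2.48016e-05.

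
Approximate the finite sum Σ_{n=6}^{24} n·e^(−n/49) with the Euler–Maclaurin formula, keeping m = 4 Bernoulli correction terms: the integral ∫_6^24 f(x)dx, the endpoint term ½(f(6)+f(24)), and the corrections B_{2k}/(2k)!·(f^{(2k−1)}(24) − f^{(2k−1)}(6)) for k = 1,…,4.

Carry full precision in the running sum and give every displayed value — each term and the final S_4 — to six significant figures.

S_4 ≈ 202.561

The integral term ∫_6^24 x·e^(−x/49) dx = 192.592.
½[f(6) + f(24)] = ½[5.30851 + 14.7060] = 10.0073.
Integral + boundary = 202.599.
Order-1 term: 1/12 · (0.312628 − 0.776414) = -0.0386488.
After k=1: 202.561.
Order-2 term: −1/720 · (0.000640621 − 0.00106036) = 5.82966e-07.
After k=2: 202.561.
Order-3 term: 1/30240 · (4.79398e-07 − 7.48581e-07) = -8.90154e-12.
After k=3: 202.561.
Order-4 term: −1/1209600 · (2.88206e-10 − 4.39621e-10) = 1.25178e-16.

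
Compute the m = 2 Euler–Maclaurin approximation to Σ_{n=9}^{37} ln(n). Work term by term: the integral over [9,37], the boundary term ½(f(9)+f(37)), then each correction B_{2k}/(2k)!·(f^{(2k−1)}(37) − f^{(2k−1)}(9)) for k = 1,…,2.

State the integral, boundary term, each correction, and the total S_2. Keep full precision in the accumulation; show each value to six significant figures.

Integral: ∫_9^37 ln(x) dx = 85.8289.
Endpoint term: (f(9) + f(37))/2 = (2.19722 + 3.61092)/2 = 2.90407.
So far: 88.7330.
Correction k=1: B_{2}/2! · (f^{(1)}(37) − f^{(1)}(9)) = 1/12 · (0.0270270 − 0.111111) = -0.00700701.
Partial sum through k=1: 88.7260.
Correction k=2: B_{4}/4! · (f^{(3)}(37) − f^{(3)}(9)) = −1/720 · (3.94843e-05 − 0.00274348) = 3.75556e-06.

S_2 ≈ 88.7260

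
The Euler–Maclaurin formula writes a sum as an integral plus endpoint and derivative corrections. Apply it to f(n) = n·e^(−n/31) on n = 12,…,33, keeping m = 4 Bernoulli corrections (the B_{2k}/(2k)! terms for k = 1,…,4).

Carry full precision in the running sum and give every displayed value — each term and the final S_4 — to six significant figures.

The integral term ∫_12^33 x·e^(−x/31) dx = 220.870.
½[f(12) + f(33)] = ½[8.14830 + 11.3815] = 9.76491.
Integral + boundary = 230.635.
k=1: B_{2}/(2)! × [f^{(1)}(33) − f^{(1)}(12)] = 1/12 × (-0.0222513 − 0.416177) = -0.0365357.
After k=1: 230.598.
k=2: B_{4}/(4)! × [f^{(3)}(33) − f^{(3)}(12)] = −1/720 × (0.000694629 − 0.00184623) = 1.59945e-06.
After k=2: 230.598.
k=3: B_{6}/(6)! × [f^{(5)}(33) − f^{(5)}(12)] = 1/30240 × (1.46973e-06 − 3.39167e-06) = -6.35562e-11.
After k=3: 230.598.
k=4: B_{8}/(8)! × [f^{(7)}(33) − f^{(7)}(12)] = −1/1209600 × (2.30660e-09 − 5.05950e-09) = 2.27588e-15.

S_4 ≈ 230.598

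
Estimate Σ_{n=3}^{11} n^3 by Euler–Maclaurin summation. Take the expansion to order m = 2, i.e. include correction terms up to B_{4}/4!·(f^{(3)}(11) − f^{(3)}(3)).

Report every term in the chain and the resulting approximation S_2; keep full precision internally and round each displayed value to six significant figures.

Integral: ∫_3^11 x^3 dx = 3640.00.
½[f(3) + f(11)] = ½[27.0000 + 1331.00] = 679.000.
Integral + boundary = 4319.00.
Order-1 term: 1/12 · (363.000 − 27.0000) = 28.0000.
After k=1: 4347.00.
Order-2 term: −1/720 · (6.00000 − 6.00000) = 0.00000.

S_2 ≈ 4347.00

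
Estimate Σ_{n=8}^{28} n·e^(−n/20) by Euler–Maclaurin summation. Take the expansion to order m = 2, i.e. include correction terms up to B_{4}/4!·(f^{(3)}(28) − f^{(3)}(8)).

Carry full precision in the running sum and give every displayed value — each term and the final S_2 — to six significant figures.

S_2 ≈ 144.738

Integral: ∫_8^28 x·e^(−x/20) dx = 138.646.
Boundary: ½(f(8) + f(28)) = ½(5.36256 + 6.90471) = 6.13364.
So far: 144.780.
Order-1 term: 1/12 · (-0.0986388 − 0.402192) = -0.0417359.
After k=1: 144.738.
Order-2 term: −1/720 · (0.000986388 − 0.00435708) = 4.68152e-06.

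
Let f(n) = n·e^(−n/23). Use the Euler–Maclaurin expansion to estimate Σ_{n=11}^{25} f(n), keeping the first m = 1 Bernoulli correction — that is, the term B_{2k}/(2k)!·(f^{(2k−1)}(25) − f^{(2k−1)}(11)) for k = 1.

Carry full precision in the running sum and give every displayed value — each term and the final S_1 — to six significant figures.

Integral: ∫_11^25 x·e^(−x/23) dx = 112.416.
Endpoint term: (f(11) + f(25))/2 = (6.81847 + 8.43103)/2 = 7.62475.
So far: 120.041.
Correction k=1: B_{2}/2! · (f^{(1)}(25) − f^{(1)}(11)) = 1/12 · (-0.0293253 − 0.323405) = -0.0293942.

S_1 ≈ 120.012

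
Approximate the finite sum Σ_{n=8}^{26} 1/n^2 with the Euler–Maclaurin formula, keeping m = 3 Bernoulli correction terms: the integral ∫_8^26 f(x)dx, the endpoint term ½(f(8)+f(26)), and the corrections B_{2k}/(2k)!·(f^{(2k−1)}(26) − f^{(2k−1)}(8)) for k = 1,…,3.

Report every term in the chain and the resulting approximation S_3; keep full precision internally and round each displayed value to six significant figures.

The integral term ∫_8^26 1/x^2 dx = 0.0865385.
½[f(8) + f(26)] = ½[0.0156250 + 0.00147929] = 0.00855214.
Running total after boundary: 0.0950906.
k=1: B_{2}/(2)! × [f^{(1)}(26) − f^{(1)}(8)] = 1/12 × (-0.000113792 − (-0.00390625)) = 0.000316038.
Running total after k=1: 0.0954066.
k=2: B_{4}/(4)! × [f^{(3)}(26) − f^{(3)}(8)] = −1/720 × (-2.01997e-06 − (-0.000732422)) = -1.01445e-06.
Running total after k=2: 0.0954056.
k=3: B_{6}/(6)! × [f^{(5)}(26) − f^{(5)}(8)] = 1/30240 × (-8.96436e-08 − (-0.000343323)) = 1.13503e-08.

S_3 ≈ 0.0954056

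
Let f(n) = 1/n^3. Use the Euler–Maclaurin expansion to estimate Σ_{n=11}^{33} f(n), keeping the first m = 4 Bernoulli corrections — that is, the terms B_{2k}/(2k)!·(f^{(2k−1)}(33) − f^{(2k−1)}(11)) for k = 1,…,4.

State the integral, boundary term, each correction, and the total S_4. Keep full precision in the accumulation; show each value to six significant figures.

S_4 ≈ 0.00407948

Integral: ∫_11^33 1/x^3 dx = 0.00367309.
Boundary: ½(f(11) + f(33)) = ½(0.000751315 + 2.78265e-05) = 0.000389571.
Running total after boundary: 0.00406267.
Order-1 term: 1/12 · (-2.52968e-06 − (-0.000204904)) = 1.68645e-05.
After k=1: 0.00407953.
Order-2 term: −1/720 · (-4.64588e-08 − (-3.38684e-05)) = -4.69750e-08.
After k=2: 0.00407948.
Order-3 term: 1/30240 · (-1.79180e-09 − (-1.17560e-05)) = 3.88697e-10.
After k=3: 0.00407948.
Order-4 term: −1/1209600 · (-1.18466e-10 − (-6.99530e-06)) = -5.78305e-12.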